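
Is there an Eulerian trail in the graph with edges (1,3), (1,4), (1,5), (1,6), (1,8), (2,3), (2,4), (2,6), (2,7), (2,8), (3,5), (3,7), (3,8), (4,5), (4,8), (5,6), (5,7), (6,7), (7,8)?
No (6 vertices have odd degree: {1, 2, 3, 5, 7, 8}; Eulerian path requires 0 or 2)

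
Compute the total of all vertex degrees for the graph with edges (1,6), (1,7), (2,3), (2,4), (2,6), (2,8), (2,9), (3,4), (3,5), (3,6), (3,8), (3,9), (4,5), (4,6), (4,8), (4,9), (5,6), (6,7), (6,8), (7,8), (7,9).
42 (handshake: sum of degrees = 2|E| = 2 x 21 = 42)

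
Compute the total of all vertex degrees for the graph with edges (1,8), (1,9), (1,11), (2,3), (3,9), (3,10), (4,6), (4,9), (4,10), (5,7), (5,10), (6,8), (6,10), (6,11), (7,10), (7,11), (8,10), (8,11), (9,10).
38 (handshake: sum of degrees = 2|E| = 2 x 19 = 38)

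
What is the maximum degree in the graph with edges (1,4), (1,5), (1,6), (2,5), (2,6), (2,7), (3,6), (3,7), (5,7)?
3 (attained at vertices 1, 2, 5, 6, 7)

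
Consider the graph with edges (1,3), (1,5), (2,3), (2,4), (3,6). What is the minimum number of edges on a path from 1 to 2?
2 (path: 1 -> 3 -> 2, 2 edges)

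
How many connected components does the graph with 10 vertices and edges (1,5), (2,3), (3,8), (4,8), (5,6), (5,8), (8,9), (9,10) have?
2 (components: {1, 2, 3, 4, 5, 6, 8, 9, 10}, {7})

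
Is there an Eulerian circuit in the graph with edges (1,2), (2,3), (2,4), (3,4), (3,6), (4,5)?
No (6 vertices have odd degree: {1, 2, 3, 4, 5, 6}; Eulerian circuit requires 0)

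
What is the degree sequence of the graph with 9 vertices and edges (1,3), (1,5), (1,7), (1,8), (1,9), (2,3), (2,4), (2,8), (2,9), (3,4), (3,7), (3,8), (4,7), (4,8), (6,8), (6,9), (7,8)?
[6, 5, 5, 4, 4, 4, 3, 2, 1] (degrees: deg(1)=5, deg(2)=4, deg(3)=5, deg(4)=4, deg(5)=1, deg(6)=2, deg(7)=4, deg(8)=6, deg(9)=3)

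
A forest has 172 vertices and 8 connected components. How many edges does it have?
164 (Each of the 8 component trees on V_i vertices has V_i - 1 edges; summing gives V - C = 172 - 8 = 164)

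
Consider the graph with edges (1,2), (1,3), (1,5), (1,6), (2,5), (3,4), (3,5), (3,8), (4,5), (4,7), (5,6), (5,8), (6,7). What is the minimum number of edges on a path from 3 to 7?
2 (path: 3 -> 4 -> 7, 2 edges)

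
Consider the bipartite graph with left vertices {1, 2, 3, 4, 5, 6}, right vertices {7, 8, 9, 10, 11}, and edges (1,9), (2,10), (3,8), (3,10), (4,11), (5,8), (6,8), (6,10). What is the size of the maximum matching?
4 (matching: (1,9), (2,10), (3,8), (4,11); upper bound min(|L|,|R|) = min(6,5) = 5)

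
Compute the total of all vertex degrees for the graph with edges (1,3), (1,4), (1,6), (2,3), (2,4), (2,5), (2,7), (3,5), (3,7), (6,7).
20 (handshake: sum of degrees = 2|E| = 2 x 10 = 20)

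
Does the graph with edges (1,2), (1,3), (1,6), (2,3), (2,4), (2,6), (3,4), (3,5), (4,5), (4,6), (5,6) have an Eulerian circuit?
No (2 vertices have odd degree: {1, 5}; Eulerian circuit requires 0)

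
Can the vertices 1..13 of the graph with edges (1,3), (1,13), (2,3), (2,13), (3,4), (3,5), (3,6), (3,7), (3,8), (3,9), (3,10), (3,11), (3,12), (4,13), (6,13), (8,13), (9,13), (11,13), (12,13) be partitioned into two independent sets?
Yes. Partition: {1, 2, 4, 5, 6, 7, 8, 9, 10, 11, 12}, {3, 13}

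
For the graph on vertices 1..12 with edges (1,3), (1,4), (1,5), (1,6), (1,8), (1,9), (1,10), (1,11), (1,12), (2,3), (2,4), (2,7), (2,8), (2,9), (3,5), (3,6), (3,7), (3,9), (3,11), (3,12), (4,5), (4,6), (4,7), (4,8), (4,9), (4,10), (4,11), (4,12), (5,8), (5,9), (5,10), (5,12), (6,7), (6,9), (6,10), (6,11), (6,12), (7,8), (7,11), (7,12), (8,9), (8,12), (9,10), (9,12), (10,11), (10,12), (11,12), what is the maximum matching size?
6 (matching: (1,9), (2,8), (3,5), (4,7), (6,10), (11,12); upper bound floor(n/2) = floor(12/2) = 6)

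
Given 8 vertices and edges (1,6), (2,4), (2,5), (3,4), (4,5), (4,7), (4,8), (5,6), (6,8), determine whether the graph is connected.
Yes (BFS from 1 visits [1, 6, 5, 8, 2, 4, 3, 7] — all 8 vertices reached)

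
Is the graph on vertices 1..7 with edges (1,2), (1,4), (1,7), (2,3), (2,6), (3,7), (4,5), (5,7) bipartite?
Yes. Partition: {1, 3, 5, 6}, {2, 4, 7}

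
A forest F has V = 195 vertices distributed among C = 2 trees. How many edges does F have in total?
193 (Each of the 2 component trees on V_i vertices has V_i - 1 edges; summing gives V - C = 195 - 2 = 193)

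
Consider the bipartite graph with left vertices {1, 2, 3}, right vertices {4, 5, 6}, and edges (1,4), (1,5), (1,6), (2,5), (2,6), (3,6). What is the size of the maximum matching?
3 (matching: (1,4), (2,5), (3,6); upper bound min(|L|,|R|) = min(3,3) = 3)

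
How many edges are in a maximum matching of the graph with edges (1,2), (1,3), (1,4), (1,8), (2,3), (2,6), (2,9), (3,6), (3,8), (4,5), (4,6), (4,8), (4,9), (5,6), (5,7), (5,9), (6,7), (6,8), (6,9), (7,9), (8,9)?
4 (matching: (1,8), (2,6), (4,9), (5,7); upper bound floor(n/2) = floor(9/2) = 4)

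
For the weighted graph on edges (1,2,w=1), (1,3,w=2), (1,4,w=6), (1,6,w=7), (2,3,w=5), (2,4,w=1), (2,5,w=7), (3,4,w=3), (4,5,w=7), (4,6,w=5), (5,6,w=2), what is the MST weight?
11 (MST edges: (1,2,w=1), (1,3,w=2), (2,4,w=1), (4,6,w=5), (5,6,w=2); sum of weights 1 + 2 + 1 + 5 + 2 = 11)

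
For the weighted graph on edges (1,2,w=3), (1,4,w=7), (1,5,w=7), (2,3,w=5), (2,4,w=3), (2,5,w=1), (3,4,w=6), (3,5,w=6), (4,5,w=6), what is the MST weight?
12 (MST edges: (1,2,w=3), (2,3,w=5), (2,4,w=3), (2,5,w=1); sum of weights 3 + 5 + 3 + 1 = 12)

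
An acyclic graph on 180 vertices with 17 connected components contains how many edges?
163 (Each of the 17 component trees on V_i vertices has V_i - 1 edges; summing gives V - C = 180 - 17 = 163)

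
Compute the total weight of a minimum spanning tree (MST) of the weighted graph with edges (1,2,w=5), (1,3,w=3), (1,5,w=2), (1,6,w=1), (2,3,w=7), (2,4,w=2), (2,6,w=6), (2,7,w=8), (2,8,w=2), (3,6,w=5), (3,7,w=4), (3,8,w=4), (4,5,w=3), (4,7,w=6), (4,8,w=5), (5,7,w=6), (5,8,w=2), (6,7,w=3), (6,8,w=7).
15 (MST edges: (1,3,w=3), (1,5,w=2), (1,6,w=1), (2,4,w=2), (2,8,w=2), (5,8,w=2), (6,7,w=3); sum of weights 3 + 2 + 1 + 2 + 2 + 2 + 3 = 15)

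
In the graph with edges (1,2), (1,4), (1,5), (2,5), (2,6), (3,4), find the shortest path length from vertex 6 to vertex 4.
3 (path: 6 -> 2 -> 1 -> 4, 3 edges)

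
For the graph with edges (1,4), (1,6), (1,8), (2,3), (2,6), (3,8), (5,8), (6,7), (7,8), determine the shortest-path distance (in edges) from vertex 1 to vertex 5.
2 (path: 1 -> 8 -> 5, 2 edges)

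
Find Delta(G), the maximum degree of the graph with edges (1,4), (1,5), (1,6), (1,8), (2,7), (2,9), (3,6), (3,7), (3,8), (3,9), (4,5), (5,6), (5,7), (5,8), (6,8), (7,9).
5 (attained at vertex 5)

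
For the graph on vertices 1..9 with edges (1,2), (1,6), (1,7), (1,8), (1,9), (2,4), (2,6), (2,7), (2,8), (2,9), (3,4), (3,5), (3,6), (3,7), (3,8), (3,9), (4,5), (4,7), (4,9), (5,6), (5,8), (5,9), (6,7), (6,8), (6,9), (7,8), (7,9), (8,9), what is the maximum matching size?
4 (matching: (1,6), (2,4), (5,9), (7,8); upper bound floor(n/2) = floor(9/2) = 4)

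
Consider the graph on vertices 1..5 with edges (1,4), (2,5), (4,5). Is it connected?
No, it has 2 components: {1, 2, 4, 5}, {3}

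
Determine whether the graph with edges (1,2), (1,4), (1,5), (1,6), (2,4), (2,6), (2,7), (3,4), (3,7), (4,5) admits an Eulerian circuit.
Yes (the graph is connected and all 7 vertices have even degree)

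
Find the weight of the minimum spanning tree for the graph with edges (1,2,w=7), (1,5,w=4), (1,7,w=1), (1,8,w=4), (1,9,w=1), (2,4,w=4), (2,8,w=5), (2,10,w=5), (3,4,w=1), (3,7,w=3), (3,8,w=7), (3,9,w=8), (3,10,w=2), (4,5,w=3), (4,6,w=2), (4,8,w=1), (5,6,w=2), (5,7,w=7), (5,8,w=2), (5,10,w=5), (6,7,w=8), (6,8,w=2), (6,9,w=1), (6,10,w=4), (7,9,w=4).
15 (MST edges: (1,7,w=1), (1,9,w=1), (2,4,w=4), (3,4,w=1), (3,10,w=2), (4,6,w=2), (4,8,w=1), (5,8,w=2), (6,9,w=1); sum of weights 1 + 1 + 4 + 1 + 2 + 2 + 1 + 2 + 1 = 15)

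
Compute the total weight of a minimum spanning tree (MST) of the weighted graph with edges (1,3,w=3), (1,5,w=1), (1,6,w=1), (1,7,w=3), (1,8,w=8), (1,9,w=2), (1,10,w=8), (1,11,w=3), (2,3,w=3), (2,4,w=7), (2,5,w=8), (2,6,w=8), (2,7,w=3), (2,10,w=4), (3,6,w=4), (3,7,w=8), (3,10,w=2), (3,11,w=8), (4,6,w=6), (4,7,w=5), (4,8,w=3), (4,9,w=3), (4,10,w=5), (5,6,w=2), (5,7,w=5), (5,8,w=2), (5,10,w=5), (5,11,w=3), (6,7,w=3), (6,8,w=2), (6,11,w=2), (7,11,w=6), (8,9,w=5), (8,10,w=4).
22 (MST edges: (1,3,w=3), (1,5,w=1), (1,6,w=1), (1,7,w=3), (1,9,w=2), (2,3,w=3), (3,10,w=2), (4,9,w=3), (5,8,w=2), (6,11,w=2); sum of weights 3 + 1 + 1 + 3 + 2 + 3 + 2 + 3 + 2 + 2 = 22)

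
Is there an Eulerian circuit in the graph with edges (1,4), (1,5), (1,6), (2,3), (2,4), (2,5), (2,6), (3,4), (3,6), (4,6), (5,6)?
No (4 vertices have odd degree: {1, 3, 5, 6}; Eulerian circuit requires 0)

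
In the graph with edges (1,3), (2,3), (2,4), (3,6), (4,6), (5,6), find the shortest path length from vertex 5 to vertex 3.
2 (path: 5 -> 6 -> 3, 2 edges)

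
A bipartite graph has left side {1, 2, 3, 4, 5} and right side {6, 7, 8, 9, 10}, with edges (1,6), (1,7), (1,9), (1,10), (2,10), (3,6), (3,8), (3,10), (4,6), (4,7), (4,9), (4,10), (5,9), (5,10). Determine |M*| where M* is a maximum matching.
5 (matching: (1,6), (2,10), (3,8), (4,7), (5,9); upper bound min(|L|,|R|) = min(5,5) = 5)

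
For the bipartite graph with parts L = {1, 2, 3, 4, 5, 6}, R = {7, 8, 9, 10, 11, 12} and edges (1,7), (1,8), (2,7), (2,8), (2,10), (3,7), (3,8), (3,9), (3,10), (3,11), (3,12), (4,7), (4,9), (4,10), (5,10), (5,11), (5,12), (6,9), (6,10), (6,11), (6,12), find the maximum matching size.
6 (matching: (1,8), (2,10), (3,12), (4,7), (5,11), (6,9); upper bound min(|L|,|R|) = min(6,6) = 6)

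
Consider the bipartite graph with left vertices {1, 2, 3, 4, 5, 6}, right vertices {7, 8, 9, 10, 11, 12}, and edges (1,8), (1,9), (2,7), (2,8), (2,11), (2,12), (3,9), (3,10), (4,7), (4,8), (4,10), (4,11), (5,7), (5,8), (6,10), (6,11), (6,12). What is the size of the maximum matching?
6 (matching: (1,8), (2,12), (3,9), (4,11), (5,7), (6,10); upper bound min(|L|,|R|) = min(6,6) = 6)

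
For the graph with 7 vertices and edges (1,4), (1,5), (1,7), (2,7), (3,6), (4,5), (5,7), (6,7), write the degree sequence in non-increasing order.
[4, 3, 3, 2, 2, 1, 1] (degrees: deg(1)=3, deg(2)=1, deg(3)=1, deg(4)=2, deg(5)=3, deg(6)=2, deg(7)=4)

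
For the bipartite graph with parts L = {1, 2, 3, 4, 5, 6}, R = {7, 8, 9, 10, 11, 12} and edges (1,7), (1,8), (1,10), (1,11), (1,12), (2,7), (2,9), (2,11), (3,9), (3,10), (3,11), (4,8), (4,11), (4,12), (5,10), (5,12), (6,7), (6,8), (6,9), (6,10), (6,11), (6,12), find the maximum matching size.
6 (matching: (1,12), (2,11), (3,9), (4,8), (5,10), (6,7); upper bound min(|L|,|R|) = min(6,6) = 6)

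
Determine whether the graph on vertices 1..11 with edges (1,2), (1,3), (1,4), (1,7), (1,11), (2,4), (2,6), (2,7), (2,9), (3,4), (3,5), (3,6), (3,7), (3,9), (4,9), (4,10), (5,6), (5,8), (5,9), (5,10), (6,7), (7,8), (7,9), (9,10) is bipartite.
No (odd cycle of length 3: 4 -> 1 -> 2 -> 4)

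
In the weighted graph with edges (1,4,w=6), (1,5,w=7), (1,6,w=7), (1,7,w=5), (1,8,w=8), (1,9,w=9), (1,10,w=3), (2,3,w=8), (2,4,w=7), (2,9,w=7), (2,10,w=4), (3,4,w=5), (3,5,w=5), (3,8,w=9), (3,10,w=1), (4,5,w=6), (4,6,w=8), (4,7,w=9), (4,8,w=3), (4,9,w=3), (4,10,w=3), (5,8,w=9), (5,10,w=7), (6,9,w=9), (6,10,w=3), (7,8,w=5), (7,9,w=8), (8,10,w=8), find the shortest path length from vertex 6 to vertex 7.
11 (path: 6 -> 10 -> 1 -> 7; weights 3 + 3 + 5 = 11)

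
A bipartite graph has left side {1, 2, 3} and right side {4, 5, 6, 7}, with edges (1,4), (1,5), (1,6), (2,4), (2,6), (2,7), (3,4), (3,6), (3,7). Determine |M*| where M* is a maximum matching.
3 (matching: (1,5), (2,7), (3,6); upper bound min(|L|,|R|) = min(3,4) = 3)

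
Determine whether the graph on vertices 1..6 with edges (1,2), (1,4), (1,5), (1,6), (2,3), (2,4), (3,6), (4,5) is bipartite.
No (odd cycle of length 3: 4 -> 1 -> 2 -> 4)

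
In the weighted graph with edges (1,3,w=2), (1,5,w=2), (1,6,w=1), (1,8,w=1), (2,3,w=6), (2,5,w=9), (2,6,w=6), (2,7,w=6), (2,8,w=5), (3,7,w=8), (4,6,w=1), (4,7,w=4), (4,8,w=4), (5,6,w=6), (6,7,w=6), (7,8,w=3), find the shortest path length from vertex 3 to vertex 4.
4 (path: 3 -> 1 -> 6 -> 4; weights 2 + 1 + 1 = 4)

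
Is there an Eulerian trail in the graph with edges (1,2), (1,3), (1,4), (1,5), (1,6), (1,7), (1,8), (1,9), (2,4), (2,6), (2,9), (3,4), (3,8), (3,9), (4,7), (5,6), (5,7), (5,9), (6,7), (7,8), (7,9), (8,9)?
Yes — and in fact it has an Eulerian circuit (the graph is connected and all 9 vertices have even degree)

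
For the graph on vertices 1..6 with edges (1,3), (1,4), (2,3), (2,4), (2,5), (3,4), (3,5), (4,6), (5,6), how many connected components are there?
1 (components: {1, 2, 3, 4, 5, 6})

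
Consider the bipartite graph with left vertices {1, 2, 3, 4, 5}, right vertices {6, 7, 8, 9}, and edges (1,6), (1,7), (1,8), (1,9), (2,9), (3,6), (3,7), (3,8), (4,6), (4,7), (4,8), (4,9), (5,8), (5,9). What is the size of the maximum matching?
4 (matching: (1,9), (3,6), (4,7), (5,8); upper bound min(|L|,|R|) = min(5,4) = 4)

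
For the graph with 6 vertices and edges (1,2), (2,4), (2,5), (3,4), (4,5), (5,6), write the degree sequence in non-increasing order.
[3, 3, 3, 1, 1, 1] (degrees: deg(1)=1, deg(2)=3, deg(3)=1, deg(4)=3, deg(5)=3, deg(6)=1)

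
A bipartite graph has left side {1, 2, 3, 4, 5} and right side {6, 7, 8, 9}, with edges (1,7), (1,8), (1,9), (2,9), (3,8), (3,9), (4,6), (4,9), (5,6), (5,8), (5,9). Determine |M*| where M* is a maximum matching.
4 (matching: (1,7), (2,9), (3,8), (4,6); upper bound min(|L|,|R|) = min(5,4) = 4)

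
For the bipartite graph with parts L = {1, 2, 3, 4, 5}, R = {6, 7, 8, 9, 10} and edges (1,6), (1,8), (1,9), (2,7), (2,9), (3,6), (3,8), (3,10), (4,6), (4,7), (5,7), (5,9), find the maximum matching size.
5 (matching: (1,8), (2,9), (3,10), (4,6), (5,7); upper bound min(|L|,|R|) = min(5,5) = 5)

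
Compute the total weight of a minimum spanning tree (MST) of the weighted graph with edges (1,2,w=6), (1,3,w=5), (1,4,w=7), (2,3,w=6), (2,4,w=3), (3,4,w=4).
12 (MST edges: (1,3,w=5), (2,4,w=3), (3,4,w=4); sum of weights 5 + 3 + 4 = 12)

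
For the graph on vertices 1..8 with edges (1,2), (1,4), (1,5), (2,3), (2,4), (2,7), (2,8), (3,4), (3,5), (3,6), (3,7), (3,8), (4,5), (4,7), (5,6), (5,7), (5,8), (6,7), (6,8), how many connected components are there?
1 (components: {1, 2, 3, 4, 5, 6, 7, 8})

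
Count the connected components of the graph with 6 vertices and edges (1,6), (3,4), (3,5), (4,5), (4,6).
2 (components: {1, 3, 4, 5, 6}, {2})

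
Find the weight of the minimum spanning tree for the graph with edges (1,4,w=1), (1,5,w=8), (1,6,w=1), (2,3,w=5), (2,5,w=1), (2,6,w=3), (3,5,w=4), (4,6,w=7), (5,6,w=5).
10 (MST edges: (1,4,w=1), (1,6,w=1), (2,5,w=1), (2,6,w=3), (3,5,w=4); sum of weights 1 + 1 + 1 + 3 + 4 = 10)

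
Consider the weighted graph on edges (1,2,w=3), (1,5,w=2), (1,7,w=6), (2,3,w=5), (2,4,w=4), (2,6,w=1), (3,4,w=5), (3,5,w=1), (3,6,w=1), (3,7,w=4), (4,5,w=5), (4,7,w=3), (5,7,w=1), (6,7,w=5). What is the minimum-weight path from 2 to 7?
4 (path: 2 -> 6 -> 3 -> 5 -> 7; weights 1 + 1 + 1 + 1 = 4)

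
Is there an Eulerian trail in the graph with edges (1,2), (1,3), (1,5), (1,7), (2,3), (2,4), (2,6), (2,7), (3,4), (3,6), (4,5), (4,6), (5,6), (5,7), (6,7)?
Yes (the graph is connected and exactly 2 vertices have odd degree: {2, 6}; any Eulerian path must start and end at those)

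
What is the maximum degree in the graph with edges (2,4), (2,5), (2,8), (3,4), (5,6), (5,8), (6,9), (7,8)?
3 (attained at vertices 2, 5, 8)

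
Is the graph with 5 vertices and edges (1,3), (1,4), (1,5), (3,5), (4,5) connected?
No, it has 2 components: {1, 3, 4, 5}, {2}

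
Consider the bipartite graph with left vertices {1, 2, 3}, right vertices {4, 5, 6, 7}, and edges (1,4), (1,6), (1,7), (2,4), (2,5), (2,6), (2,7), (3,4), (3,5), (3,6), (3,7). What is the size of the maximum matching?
3 (matching: (1,7), (2,6), (3,5); upper bound min(|L|,|R|) = min(3,4) = 3)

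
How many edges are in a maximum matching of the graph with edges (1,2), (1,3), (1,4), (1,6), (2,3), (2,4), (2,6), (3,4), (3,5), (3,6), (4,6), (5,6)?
3 (matching: (1,4), (2,6), (3,5); upper bound floor(n/2) = floor(6/2) = 3)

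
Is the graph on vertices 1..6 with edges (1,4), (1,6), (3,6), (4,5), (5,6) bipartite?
Yes. Partition: {1, 2, 3, 5}, {4, 6}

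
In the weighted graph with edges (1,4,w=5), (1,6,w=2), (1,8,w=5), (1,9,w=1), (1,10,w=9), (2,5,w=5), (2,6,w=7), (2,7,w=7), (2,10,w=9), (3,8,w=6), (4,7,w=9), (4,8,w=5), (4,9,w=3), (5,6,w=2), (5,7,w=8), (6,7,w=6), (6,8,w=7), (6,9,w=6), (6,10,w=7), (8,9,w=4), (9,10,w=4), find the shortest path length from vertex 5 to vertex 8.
9 (path: 5 -> 6 -> 8; weights 2 + 7 = 9)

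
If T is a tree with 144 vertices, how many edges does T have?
143 (A tree on V vertices has V - 1 edges, so 144 - 1 = 143)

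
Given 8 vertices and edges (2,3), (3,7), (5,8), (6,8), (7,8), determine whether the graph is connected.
No, it has 3 components: {1}, {2, 3, 5, 6, 7, 8}, {4}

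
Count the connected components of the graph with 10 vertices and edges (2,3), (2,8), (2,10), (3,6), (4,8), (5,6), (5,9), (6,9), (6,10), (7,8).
2 (components: {1}, {2, 3, 4, 5, 6, 7, 8, 9, 10})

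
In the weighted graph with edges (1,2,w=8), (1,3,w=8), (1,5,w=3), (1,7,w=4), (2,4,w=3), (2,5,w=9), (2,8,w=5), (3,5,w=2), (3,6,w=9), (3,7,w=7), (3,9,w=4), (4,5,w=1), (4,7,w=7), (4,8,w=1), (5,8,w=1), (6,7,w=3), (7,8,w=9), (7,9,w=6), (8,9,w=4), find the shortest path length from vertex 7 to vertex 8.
8 (path: 7 -> 4 -> 8; weights 7 + 1 = 8)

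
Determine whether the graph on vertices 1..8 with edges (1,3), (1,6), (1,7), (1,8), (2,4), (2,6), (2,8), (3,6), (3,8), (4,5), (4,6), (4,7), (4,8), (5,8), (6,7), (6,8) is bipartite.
No (odd cycle of length 3: 6 -> 1 -> 3 -> 6)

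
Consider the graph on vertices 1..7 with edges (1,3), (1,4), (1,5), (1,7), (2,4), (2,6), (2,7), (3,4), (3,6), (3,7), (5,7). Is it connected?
Yes (BFS from 1 visits [1, 3, 4, 5, 7, 6, 2] — all 7 vertices reached)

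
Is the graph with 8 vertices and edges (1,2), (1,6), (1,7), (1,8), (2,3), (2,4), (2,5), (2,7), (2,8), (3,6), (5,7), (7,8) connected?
Yes (BFS from 1 visits [1, 2, 6, 7, 8, 3, 4, 5] — all 8 vertices reached)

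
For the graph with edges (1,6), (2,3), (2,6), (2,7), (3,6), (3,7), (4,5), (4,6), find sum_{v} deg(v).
16 (handshake: sum of degrees = 2|E| = 2 x 8 = 16)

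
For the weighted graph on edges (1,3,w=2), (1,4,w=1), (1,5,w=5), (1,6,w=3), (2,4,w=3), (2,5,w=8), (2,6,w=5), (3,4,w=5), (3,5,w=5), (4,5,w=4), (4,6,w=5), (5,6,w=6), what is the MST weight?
13 (MST edges: (1,3,w=2), (1,4,w=1), (1,6,w=3), (2,4,w=3), (4,5,w=4); sum of weights 2 + 1 + 3 + 3 + 4 = 13)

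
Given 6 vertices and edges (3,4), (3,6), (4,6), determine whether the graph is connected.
No, it has 4 components: {1}, {2}, {3, 4, 6}, {5}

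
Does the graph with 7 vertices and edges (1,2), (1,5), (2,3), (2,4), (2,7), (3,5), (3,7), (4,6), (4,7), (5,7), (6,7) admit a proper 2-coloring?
No (odd cycle of length 3: 4 -> 2 -> 7 -> 4)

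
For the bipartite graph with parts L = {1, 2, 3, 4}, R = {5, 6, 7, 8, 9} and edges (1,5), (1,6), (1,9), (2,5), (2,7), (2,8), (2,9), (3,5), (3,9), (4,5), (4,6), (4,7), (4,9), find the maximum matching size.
4 (matching: (1,6), (2,8), (3,9), (4,7); upper bound min(|L|,|R|) = min(4,5) = 4)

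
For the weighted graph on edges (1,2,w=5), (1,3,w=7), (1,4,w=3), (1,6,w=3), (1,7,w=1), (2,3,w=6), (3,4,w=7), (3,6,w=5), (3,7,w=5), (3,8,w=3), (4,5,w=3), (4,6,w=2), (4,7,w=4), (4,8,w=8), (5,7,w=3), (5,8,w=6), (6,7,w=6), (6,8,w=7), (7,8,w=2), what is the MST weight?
19 (MST edges: (1,2,w=5), (1,4,w=3), (1,7,w=1), (3,8,w=3), (4,5,w=3), (4,6,w=2), (7,8,w=2); sum of weights 5 + 3 + 1 + 3 + 3 + 2 + 2 = 19)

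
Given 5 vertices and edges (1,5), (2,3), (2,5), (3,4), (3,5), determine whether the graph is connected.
Yes (BFS from 1 visits [1, 5, 2, 3, 4] — all 5 vertices reached)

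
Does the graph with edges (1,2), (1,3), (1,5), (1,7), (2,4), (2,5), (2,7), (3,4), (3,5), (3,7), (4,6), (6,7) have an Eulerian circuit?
No (2 vertices have odd degree: {4, 5}; Eulerian circuit requires 0)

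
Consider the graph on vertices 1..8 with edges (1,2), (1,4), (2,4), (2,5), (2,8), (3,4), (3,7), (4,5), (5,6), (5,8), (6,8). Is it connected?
Yes (BFS from 1 visits [1, 2, 4, 5, 8, 3, 6, 7] — all 8 vertices reached)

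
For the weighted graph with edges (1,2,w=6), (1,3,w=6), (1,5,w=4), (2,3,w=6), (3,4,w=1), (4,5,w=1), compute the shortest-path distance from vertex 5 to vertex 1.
4 (path: 5 -> 1; weights 4 = 4)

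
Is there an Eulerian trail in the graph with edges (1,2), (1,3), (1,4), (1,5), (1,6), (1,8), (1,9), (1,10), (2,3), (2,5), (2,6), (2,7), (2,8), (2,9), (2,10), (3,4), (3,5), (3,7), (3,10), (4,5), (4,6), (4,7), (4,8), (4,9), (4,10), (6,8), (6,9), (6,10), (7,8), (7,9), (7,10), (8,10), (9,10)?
Yes — and in fact it has an Eulerian circuit (the graph is connected and all 10 vertices have even degree)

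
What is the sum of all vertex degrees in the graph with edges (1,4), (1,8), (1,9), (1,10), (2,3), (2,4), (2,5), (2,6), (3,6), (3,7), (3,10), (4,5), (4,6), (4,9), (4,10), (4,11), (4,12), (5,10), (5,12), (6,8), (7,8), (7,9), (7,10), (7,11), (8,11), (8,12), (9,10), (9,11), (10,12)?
58 (handshake: sum of degrees = 2|E| = 2 x 29 = 58)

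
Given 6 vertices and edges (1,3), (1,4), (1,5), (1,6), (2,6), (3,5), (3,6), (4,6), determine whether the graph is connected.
Yes (BFS from 1 visits [1, 3, 4, 5, 6, 2] — all 6 vertices reached)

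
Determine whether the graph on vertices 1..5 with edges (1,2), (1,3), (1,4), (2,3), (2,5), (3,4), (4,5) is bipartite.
No (odd cycle of length 3: 4 -> 1 -> 3 -> 4)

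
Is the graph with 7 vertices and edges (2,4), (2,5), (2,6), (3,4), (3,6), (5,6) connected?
No, it has 3 components: {1}, {2, 3, 4, 5, 6}, {7}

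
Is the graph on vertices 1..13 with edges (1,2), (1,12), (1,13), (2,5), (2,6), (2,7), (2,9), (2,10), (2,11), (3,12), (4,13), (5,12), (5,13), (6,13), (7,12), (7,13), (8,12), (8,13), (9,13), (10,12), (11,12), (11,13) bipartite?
Yes. Partition: {1, 3, 4, 5, 6, 7, 8, 9, 10, 11}, {2, 12, 13}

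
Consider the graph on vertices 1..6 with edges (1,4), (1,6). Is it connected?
No, it has 4 components: {1, 4, 6}, {2}, {3}, {5}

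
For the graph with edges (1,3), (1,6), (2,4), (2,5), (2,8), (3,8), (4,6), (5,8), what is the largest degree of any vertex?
3 (attained at vertices 2, 8)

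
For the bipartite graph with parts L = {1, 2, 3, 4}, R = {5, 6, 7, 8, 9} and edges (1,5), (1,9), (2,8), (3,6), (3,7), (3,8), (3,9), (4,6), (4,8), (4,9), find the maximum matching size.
4 (matching: (1,9), (2,8), (3,7), (4,6); upper bound min(|L|,|R|) = min(4,5) = 4)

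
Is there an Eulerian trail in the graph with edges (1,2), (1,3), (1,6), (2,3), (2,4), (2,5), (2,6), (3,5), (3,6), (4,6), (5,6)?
No (4 vertices have odd degree: {1, 2, 5, 6}; Eulerian path requires 0 or 2)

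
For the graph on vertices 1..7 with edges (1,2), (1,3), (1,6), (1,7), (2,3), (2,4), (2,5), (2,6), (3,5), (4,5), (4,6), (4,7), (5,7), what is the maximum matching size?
3 (matching: (1,6), (2,5), (4,7); upper bound floor(n/2) = floor(7/2) = 3)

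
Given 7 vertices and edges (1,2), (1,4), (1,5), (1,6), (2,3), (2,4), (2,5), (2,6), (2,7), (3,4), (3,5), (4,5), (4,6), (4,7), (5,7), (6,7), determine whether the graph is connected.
Yes (BFS from 1 visits [1, 2, 4, 5, 6, 3, 7] — all 7 vertices reached)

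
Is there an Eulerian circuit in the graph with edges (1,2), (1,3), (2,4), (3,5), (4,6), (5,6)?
Yes (the graph is connected and all 6 vertices have even degree)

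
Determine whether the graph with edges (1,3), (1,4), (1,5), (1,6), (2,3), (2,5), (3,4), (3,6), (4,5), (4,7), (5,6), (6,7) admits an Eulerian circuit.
Yes (the graph is connected and all 7 vertices have even degree)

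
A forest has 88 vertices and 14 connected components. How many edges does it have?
74 (Each of the 14 component trees on V_i vertices has V_i - 1 edges; summing gives V - C = 88 - 14 = 74)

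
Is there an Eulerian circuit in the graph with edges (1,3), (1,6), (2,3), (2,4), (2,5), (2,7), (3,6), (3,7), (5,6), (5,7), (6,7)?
No (2 vertices have odd degree: {4, 5}; Eulerian circuit requires 0)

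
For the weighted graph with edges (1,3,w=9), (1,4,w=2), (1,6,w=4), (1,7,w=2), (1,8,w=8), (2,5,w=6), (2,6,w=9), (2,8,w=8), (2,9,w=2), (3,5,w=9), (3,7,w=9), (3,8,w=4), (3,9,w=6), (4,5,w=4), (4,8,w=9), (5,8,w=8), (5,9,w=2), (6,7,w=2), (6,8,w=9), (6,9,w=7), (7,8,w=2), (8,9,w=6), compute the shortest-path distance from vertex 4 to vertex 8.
6 (path: 4 -> 1 -> 7 -> 8; weights 2 + 2 + 2 = 6)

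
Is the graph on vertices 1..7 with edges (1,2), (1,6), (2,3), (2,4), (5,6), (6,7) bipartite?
Yes. Partition: {1, 3, 4, 5, 7}, {2, 6}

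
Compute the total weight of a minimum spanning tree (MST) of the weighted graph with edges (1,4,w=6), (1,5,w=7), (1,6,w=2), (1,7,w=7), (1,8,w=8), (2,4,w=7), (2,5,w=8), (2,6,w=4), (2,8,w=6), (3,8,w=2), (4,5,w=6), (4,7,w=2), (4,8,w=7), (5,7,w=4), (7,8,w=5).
25 (MST edges: (1,4,w=6), (1,6,w=2), (2,6,w=4), (3,8,w=2), (4,7,w=2), (5,7,w=4), (7,8,w=5); sum of weights 6 + 2 + 4 + 2 + 2 + 4 + 5 = 25)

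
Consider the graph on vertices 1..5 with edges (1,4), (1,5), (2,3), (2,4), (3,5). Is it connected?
Yes (BFS from 1 visits [1, 4, 5, 2, 3] — all 5 vertices reached)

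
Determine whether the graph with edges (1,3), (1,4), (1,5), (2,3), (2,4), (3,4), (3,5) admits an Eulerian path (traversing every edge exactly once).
Yes (the graph is connected and exactly 2 vertices have odd degree: {1, 4}; any Eulerian path must start and end at those)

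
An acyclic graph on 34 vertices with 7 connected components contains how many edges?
27 (Each of the 7 component trees on V_i vertices has V_i - 1 edges; summing gives V - C = 34 - 7 = 27)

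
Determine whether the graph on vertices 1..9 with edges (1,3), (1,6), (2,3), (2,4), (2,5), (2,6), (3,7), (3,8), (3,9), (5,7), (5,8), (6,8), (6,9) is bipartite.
Yes. Partition: {1, 2, 7, 8, 9}, {3, 4, 5, 6}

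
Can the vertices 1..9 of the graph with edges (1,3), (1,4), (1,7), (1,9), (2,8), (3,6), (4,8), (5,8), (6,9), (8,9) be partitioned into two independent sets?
Yes. Partition: {1, 6, 8}, {2, 3, 4, 5, 7, 9}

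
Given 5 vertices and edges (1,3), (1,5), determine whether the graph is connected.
No, it has 3 components: {1, 3, 5}, {2}, {4}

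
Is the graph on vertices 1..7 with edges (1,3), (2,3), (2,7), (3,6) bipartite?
Yes. Partition: {1, 2, 4, 5, 6}, {3, 7}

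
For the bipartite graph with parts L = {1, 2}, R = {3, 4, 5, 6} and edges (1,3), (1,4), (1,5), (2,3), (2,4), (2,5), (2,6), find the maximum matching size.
2 (matching: (1,5), (2,6); upper bound min(|L|,|R|) = min(2,4) = 2)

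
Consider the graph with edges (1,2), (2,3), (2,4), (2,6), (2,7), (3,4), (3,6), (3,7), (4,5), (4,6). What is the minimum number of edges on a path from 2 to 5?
2 (path: 2 -> 4 -> 5, 2 edges)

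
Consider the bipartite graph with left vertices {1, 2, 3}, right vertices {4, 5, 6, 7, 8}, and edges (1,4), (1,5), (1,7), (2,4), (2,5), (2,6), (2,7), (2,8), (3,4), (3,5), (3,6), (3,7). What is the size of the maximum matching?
3 (matching: (1,7), (2,8), (3,6); upper bound min(|L|,|R|) = min(3,5) = 3)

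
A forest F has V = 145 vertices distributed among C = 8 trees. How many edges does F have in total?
137 (Each of the 8 component trees on V_i vertices has V_i - 1 edges; summing gives V - C = 145 - 8 = 137)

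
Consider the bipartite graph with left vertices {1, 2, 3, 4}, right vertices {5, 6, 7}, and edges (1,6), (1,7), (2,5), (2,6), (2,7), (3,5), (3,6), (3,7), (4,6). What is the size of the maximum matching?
3 (matching: (1,7), (2,6), (3,5); upper bound min(|L|,|R|) = min(4,3) = 3)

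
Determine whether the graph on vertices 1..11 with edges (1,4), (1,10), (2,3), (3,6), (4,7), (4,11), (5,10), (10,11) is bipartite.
Yes. Partition: {1, 2, 5, 6, 7, 8, 9, 11}, {3, 4, 10}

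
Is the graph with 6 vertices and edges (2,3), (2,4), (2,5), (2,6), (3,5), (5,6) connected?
No, it has 2 components: {1}, {2, 3, 4, 5, 6}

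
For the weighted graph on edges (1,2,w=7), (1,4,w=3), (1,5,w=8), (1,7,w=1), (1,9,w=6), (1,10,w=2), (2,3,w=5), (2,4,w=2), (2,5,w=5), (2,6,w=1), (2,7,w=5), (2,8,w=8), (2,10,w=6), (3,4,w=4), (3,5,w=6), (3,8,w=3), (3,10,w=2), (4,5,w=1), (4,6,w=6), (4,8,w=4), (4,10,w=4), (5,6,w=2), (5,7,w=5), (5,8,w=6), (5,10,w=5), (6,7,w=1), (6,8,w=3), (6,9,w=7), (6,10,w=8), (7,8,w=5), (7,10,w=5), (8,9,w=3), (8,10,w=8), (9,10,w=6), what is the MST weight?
16 (MST edges: (1,7,w=1), (1,10,w=2), (2,4,w=2), (2,6,w=1), (3,8,w=3), (3,10,w=2), (4,5,w=1), (6,7,w=1), (8,9,w=3); sum of weights 1 + 2 + 2 + 1 + 3 + 2 + 1 + 1 + 3 = 16)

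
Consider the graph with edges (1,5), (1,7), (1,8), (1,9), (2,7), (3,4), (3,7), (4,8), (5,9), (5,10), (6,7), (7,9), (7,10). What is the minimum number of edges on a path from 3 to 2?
2 (path: 3 -> 7 -> 2, 2 edges)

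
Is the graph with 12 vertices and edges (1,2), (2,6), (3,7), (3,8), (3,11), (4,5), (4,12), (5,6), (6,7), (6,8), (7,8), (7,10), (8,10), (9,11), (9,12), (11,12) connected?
Yes (BFS from 1 visits [1, 2, 6, 5, 7, 8, 4, 3, 10, 12, 11, 9] — all 12 vertices reached)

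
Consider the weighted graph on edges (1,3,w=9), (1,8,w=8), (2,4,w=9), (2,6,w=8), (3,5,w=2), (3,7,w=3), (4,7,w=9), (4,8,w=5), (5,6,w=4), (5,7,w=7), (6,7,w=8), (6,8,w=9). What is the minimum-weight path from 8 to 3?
15 (path: 8 -> 6 -> 5 -> 3; weights 9 + 4 + 2 = 15)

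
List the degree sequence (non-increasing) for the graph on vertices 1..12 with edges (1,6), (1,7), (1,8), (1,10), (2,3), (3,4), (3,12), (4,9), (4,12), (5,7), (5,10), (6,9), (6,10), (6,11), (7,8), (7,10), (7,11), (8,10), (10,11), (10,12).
[7, 5, 4, 4, 3, 3, 3, 3, 3, 2, 2, 1] (degrees: deg(1)=4, deg(2)=1, deg(3)=3, deg(4)=3, deg(5)=2, deg(6)=4, deg(7)=5, deg(8)=3, deg(9)=2, deg(10)=7, deg(11)=3, deg(12)=3)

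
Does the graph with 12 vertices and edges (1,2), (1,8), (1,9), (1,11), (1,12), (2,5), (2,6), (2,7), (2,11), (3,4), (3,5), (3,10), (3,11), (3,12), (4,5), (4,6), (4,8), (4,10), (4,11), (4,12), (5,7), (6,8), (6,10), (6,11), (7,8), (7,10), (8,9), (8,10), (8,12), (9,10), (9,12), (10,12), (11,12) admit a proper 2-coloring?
No (odd cycle of length 3: 8 -> 1 -> 12 -> 8)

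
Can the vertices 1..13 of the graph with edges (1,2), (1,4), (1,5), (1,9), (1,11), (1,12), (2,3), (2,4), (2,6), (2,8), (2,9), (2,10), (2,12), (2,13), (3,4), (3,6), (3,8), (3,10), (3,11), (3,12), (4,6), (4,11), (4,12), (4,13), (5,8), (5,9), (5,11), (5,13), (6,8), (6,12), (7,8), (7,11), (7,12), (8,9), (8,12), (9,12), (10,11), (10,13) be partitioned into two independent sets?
No (odd cycle of length 3: 11 -> 1 -> 4 -> 11)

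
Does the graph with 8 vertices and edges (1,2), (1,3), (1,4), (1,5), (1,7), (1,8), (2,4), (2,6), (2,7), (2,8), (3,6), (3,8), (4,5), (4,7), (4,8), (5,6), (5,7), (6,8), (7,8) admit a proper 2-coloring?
No (odd cycle of length 3: 8 -> 1 -> 4 -> 8)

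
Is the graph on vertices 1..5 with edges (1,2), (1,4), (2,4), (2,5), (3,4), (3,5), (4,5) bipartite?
No (odd cycle of length 3: 2 -> 1 -> 4 -> 2)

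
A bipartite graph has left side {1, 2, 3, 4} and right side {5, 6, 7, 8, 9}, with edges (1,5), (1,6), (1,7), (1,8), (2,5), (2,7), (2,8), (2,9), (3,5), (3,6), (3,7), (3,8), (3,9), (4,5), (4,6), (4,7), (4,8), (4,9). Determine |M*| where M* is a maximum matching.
4 (matching: (1,8), (2,9), (3,7), (4,6); upper bound min(|L|,|R|) = min(4,5) = 4)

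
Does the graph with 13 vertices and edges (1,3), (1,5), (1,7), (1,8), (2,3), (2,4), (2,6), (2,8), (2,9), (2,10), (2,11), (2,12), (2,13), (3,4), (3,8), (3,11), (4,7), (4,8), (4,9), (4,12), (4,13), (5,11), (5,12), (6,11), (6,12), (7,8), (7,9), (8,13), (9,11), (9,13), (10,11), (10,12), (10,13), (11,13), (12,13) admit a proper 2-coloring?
No (odd cycle of length 3: 8 -> 1 -> 3 -> 8)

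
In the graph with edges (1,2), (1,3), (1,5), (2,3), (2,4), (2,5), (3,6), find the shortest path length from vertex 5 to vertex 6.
3 (path: 5 -> 2 -> 3 -> 6, 3 edges)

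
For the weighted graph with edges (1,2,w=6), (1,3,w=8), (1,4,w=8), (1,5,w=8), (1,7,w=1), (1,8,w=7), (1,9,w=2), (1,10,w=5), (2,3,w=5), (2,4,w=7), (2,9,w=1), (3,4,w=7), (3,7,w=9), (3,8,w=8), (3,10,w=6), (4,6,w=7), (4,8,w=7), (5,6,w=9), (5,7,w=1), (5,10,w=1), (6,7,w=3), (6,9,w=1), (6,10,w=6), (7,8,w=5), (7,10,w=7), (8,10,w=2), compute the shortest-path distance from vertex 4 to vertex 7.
9 (path: 4 -> 1 -> 7; weights 8 + 1 = 9)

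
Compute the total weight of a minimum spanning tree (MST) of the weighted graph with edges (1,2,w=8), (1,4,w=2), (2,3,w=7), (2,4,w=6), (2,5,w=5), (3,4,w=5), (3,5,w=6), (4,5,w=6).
18 (MST edges: (1,4,w=2), (2,4,w=6), (2,5,w=5), (3,4,w=5); sum of weights 2 + 6 + 5 + 5 = 18)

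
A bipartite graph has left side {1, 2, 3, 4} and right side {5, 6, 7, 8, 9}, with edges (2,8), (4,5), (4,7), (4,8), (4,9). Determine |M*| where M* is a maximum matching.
2 (matching: (2,8), (4,9); upper bound min(|L|,|R|) = min(4,5) = 4)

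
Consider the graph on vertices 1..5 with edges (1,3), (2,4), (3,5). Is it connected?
No, it has 2 components: {1, 3, 5}, {2, 4}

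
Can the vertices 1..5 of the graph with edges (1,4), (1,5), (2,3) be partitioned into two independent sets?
Yes. Partition: {1, 2}, {3, 4, 5}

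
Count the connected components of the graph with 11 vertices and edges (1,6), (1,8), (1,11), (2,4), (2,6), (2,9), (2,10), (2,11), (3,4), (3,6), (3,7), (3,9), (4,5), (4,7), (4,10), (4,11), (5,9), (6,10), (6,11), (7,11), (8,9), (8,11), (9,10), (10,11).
1 (components: {1, 2, 3, 4, 5, 6, 7, 8, 9, 10, 11})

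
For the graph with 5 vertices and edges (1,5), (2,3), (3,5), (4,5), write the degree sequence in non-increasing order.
[3, 2, 1, 1, 1] (degrees: deg(1)=1, deg(2)=1, deg(3)=2, deg(4)=1, deg(5)=3)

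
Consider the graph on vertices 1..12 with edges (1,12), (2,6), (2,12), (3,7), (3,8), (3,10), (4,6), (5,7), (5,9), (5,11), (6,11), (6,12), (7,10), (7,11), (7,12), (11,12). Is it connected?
Yes (BFS from 1 visits [1, 12, 2, 6, 7, 11, 4, 3, 5, 10, 8, 9] — all 12 vertices reached)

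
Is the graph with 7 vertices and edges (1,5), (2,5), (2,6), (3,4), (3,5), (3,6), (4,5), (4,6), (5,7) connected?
Yes (BFS from 1 visits [1, 5, 2, 3, 4, 7, 6] — all 7 vertices reached)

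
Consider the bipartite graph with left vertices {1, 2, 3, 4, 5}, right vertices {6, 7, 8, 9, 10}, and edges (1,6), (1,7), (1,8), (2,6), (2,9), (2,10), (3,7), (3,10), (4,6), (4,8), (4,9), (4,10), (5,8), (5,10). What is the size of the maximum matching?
5 (matching: (1,8), (2,6), (3,7), (4,9), (5,10); upper bound min(|L|,|R|) = min(5,5) = 5)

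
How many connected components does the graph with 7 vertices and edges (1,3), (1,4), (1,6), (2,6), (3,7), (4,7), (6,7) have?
2 (components: {1, 2, 3, 4, 6, 7}, {5})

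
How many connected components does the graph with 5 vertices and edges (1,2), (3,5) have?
3 (components: {1, 2}, {3, 5}, {4})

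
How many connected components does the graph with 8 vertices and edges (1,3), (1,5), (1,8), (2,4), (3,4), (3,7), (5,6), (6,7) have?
1 (components: {1, 2, 3, 4, 5, 6, 7, 8})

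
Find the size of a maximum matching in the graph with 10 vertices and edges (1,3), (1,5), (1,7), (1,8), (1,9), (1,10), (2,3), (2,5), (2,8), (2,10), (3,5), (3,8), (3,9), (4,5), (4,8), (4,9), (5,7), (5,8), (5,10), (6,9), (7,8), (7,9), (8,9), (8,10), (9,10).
5 (matching: (1,3), (2,10), (4,5), (6,9), (7,8); upper bound floor(n/2) = floor(10/2) = 5)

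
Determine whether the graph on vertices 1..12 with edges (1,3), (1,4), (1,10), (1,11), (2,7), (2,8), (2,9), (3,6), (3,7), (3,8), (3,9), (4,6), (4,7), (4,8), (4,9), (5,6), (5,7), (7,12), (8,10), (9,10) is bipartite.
Yes. Partition: {1, 6, 7, 8, 9}, {2, 3, 4, 5, 10, 11, 12}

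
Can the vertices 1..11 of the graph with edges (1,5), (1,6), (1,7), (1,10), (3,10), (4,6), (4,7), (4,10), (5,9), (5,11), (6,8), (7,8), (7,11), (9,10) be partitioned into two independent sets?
Yes. Partition: {1, 2, 3, 4, 8, 9, 11}, {5, 6, 7, 10}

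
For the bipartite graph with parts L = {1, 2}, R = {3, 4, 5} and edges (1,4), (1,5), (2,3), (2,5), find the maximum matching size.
2 (matching: (1,4), (2,5); upper bound min(|L|,|R|) = min(2,3) = 2)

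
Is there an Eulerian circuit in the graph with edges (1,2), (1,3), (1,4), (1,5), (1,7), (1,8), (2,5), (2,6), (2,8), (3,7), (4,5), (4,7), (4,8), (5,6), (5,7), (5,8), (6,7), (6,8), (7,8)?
Yes (the graph is connected and all 8 vertices have even degree)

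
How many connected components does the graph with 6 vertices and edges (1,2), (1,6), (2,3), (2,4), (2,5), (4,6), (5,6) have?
1 (components: {1, 2, 3, 4, 5, 6})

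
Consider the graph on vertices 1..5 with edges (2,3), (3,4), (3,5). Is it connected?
No, it has 2 components: {1}, {2, 3, 4, 5}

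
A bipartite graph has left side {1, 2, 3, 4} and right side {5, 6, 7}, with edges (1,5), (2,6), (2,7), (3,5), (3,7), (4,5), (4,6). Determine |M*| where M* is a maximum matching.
3 (matching: (1,5), (2,7), (4,6); upper bound min(|L|,|R|) = min(4,3) = 3)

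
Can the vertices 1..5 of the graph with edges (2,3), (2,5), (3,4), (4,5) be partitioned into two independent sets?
Yes. Partition: {1, 2, 4}, {3, 5}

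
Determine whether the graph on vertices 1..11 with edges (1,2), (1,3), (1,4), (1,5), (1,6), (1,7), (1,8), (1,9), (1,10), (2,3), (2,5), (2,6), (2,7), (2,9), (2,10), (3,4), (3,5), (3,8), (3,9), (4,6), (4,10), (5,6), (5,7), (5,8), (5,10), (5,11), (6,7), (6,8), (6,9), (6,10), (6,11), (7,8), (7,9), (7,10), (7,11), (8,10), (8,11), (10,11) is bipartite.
No (odd cycle of length 3: 6 -> 1 -> 4 -> 6)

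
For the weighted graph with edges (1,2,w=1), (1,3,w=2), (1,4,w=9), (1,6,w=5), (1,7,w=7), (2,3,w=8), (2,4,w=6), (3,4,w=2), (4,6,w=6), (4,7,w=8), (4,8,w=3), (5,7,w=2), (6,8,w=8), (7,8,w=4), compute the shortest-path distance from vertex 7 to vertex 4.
7 (path: 7 -> 8 -> 4; weights 4 + 3 = 7)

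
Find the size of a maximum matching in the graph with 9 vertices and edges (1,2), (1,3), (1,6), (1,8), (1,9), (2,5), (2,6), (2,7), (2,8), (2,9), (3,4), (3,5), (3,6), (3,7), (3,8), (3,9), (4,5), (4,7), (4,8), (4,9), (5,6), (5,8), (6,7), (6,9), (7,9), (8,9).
4 (matching: (1,8), (2,5), (4,9), (6,7); upper bound floor(n/2) = floor(9/2) = 4)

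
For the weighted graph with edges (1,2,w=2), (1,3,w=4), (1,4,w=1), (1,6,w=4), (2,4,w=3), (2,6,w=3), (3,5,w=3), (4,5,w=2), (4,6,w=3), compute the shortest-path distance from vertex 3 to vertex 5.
3 (path: 3 -> 5; weights 3 = 3)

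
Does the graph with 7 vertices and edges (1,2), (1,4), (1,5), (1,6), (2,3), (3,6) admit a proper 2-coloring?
Yes. Partition: {1, 3, 7}, {2, 4, 5, 6}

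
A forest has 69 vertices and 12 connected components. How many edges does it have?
57 (Each of the 12 component trees on V_i vertices has V_i - 1 edges; summing gives V - C = 69 - 12 = 57)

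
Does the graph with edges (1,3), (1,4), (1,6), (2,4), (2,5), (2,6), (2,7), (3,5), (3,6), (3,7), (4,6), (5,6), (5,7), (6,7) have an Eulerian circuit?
No (2 vertices have odd degree: {1, 4}; Eulerian circuit requires 0)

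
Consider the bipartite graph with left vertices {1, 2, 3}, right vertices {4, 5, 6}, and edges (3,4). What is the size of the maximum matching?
1 (matching: (3,4); upper bound min(|L|,|R|) = min(3,3) = 3)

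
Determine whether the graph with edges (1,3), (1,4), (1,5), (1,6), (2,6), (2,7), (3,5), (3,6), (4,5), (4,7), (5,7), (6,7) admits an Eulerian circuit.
No (2 vertices have odd degree: {3, 4}; Eulerian circuit requires 0)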